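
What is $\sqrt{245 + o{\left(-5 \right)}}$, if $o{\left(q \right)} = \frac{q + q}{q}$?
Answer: $\sqrt{247} \approx 15.716$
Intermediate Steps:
$o{\left(q \right)} = 2$ ($o{\left(q \right)} = \frac{2 q}{q} = 2$)
$\sqrt{245 + o{\left(-5 \right)}} = \sqrt{245 + 2} = \sqrt{247}$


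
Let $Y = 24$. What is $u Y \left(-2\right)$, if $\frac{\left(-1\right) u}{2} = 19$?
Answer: $1824$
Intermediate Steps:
$u = -38$ ($u = \left(-2\right) 19 = -38$)
$u Y \left(-2\right) = \left(-38\right) 24 \left(-2\right) = \left(-912\right) \left(-2\right) = 1824$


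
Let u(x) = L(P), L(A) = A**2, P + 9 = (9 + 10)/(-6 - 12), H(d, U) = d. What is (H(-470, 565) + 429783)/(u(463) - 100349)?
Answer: -139097412/32480315 ≈ -4.2825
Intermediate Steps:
P = -181/18 (P = -9 + (9 + 10)/(-6 - 12) = -9 + 19/(-18) = -9 + 19*(-1/18) = -9 - 19/18 = -181/18 ≈ -10.056)
u(x) = 32761/324 (u(x) = (-181/18)**2 = 32761/324)
(H(-470, 565) + 429783)/(u(463) - 100349) = (-470 + 429783)/(32761/324 - 100349) = 429313/(-32480315/324) = 429313*(-324/32480315) = -139097412/32480315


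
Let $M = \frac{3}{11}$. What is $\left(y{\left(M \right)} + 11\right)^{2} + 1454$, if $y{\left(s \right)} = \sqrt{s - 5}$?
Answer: $\frac{17273}{11} + 4 i \sqrt{143} \approx 1570.3 + 47.833 i$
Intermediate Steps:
$M = \frac{3}{11}$ ($M = 3 \cdot \frac{1}{11} = \frac{3}{11} \approx 0.27273$)
$y{\left(s \right)} = \sqrt{-5 + s}$
$\left(y{\left(M \right)} + 11\right)^{2} + 1454 = \left(\sqrt{-5 + \frac{3}{11}} + 11\right)^{2} + 1454 = \left(\sqrt{- \frac{52}{11}} + 11\right)^{2} + 1454 = \left(\frac{2 i \sqrt{143}}{11} + 11\right)^{2} + 1454 = \left(11 + \frac{2 i \sqrt{143}}{11}\right)^{2} + 1454 = 1454 + \left(11 + \frac{2 i \sqrt{143}}{11}\right)^{2}$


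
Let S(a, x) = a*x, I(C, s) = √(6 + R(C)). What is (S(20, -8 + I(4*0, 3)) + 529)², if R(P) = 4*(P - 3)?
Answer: 133761 + 14760*I*√6 ≈ 1.3376e+5 + 36154.0*I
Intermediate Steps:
R(P) = -12 + 4*P (R(P) = 4*(-3 + P) = -12 + 4*P)
I(C, s) = √(-6 + 4*C) (I(C, s) = √(6 + (-12 + 4*C)) = √(-6 + 4*C))
(S(20, -8 + I(4*0, 3)) + 529)² = (20*(-8 + √(-6 + 4*(4*0))) + 529)² = (20*(-8 + √(-6 + 4*0)) + 529)² = (20*(-8 + √(-6 + 0)) + 529)² = (20*(-8 + √(-6)) + 529)² = (20*(-8 + I*√6) + 529)² = ((-160 + 20*I*√6) + 529)² = (369 + 20*I*√6)²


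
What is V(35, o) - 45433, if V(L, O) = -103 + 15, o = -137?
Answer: -45521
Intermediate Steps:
V(L, O) = -88
V(35, o) - 45433 = -88 - 45433 = -45521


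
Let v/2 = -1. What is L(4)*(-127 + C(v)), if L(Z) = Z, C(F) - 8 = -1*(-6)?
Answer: -452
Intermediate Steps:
v = -2 (v = 2*(-1) = -2)
C(F) = 14 (C(F) = 8 - 1*(-6) = 8 + 6 = 14)
L(4)*(-127 + C(v)) = 4*(-127 + 14) = 4*(-113) = -452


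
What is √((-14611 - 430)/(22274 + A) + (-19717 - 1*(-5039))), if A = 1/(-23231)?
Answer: 5*I*√157209610915491144945/517447293 ≈ 121.16*I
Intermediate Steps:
A = -1/23231 ≈ -4.3046e-5
√((-14611 - 430)/(22274 + A) + (-19717 - 1*(-5039))) = √((-14611 - 430)/(22274 - 1/23231) + (-19717 - 1*(-5039))) = √(-15041/517447293/23231 + (-19717 + 5039)) = √(-15041*23231/517447293 - 14678) = √(-349417471/517447293 - 14678) = √(-7595440784125/517447293) = 5*I*√157209610915491144945/517447293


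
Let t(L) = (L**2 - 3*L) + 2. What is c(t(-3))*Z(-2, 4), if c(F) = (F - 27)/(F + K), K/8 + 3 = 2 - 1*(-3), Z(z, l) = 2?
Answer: -7/18 ≈ -0.38889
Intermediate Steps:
K = 16 (K = -24 + 8*(2 - 1*(-3)) = -24 + 8*(2 + 3) = -24 + 8*5 = -24 + 40 = 16)
t(L) = 2 + L**2 - 3*L
c(F) = (-27 + F)/(16 + F) (c(F) = (F - 27)/(F + 16) = (-27 + F)/(16 + F))
c(t(-3))*Z(-2, 4) = ((-27 + (2 + (-3)**2 - 3*(-3)))/(16 + (2 + (-3)**2 - 3*(-3))))*2 = ((-27 + (2 + 9 + 9))/(16 + (2 + 9 + 9)))*2 = ((-27 + 20)/(16 + 20))*2 = (-7/36)*2 = ((1/36)*(-7))*2 = -7/36*2 = -7/18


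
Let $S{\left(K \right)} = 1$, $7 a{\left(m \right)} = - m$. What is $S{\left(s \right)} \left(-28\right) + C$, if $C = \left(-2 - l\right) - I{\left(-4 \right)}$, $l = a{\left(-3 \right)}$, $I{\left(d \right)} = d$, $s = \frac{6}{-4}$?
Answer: $- \frac{185}{7} \approx -26.429$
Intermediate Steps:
$a{\left(m \right)} = - \frac{m}{7}$ ($a{\left(m \right)} = \frac{\left(-1\right) m}{7} = - \frac{m}{7}$)
$s = - \frac{3}{2}$ ($s = 6 \left(- \frac{1}{4}\right) = - \frac{3}{2} \approx -1.5$)
$l = \frac{3}{7}$ ($l = \left(- \frac{1}{7}\right) \left(-3\right) = \frac{3}{7} \approx 0.42857$)
$C = \frac{11}{7}$ ($C = \left(-2 - \frac{3}{7}\right) - -4 = \left(-2 - \frac{3}{7}\right) + 4 = - \frac{17}{7} + 4 = \frac{11}{7} \approx 1.5714$)
$S{\left(s \right)} \left(-28\right) + C = 1 \left(-28\right) + \frac{11}{7} = -28 + \frac{11}{7} = - \frac{185}{7}$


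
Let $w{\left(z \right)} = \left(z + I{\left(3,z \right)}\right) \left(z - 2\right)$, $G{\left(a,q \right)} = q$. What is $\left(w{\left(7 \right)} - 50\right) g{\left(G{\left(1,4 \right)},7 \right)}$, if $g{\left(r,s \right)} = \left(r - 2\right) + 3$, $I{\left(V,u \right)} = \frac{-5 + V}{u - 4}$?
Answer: $- \frac{275}{3} \approx -91.667$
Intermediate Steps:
$I{\left(V,u \right)} = \frac{-5 + V}{-4 + u}$
$w{\left(z \right)} = \left(-2 + z\right) \left(z - \frac{2}{-4 + z}\right)$ ($w{\left(z \right)} = \left(z + \frac{-5 + 3}{-4 + z}\right) \left(z - 2\right) = \left(z + \frac{1}{-4 + z} \left(-2\right)\right) \left(-2 + z\right) = \left(z - \frac{2}{-4 + z}\right) \left(-2 + z\right) = \left(-2 + z\right) \left(z - \frac{2}{-4 + z}\right)$)
$g{\left(r,s \right)} = 1 + r$ ($g{\left(r,s \right)} = \left(-2 + r\right) + 3 = 1 + r$)
$\left(w{\left(7 \right)} - 50\right) g{\left(G{\left(1,4 \right)},7 \right)} = \left(\frac{4 - 14 + 7 \left(-4 + 7\right) \left(-2 + 7\right)}{-4 + 7} - 50\right) \left(1 + 4\right) = \left(\frac{4 - 14 + 7 \cdot 3 \cdot 5}{3} - 50\right) 5 = \left(\frac{4 - 14 + 105}{3} - 50\right) 5 = \left(\frac{1}{3} \cdot 95 - 50\right) 5 = \left(\frac{95}{3} - 50\right) 5 = \left(- \frac{55}{3}\right) 5 = - \frac{275}{3}$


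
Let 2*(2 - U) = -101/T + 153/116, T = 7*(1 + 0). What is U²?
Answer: 193015449/2637376 ≈ 73.185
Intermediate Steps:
T = 7 (T = 7*1 = 7)
U = 13893/1624 (U = 2 - (-101/7 + 153/116)/2 = 2 - ½*(-10645/812) = 2 + 10645/1624 = 13893/1624 ≈ 8.5548)
U² = (13893/1624)² = 193015449/2637376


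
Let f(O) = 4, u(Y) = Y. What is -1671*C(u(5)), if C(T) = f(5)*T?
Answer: -33420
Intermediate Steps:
C(T) = 4*T
-1671*C(u(5)) = -6684*5 = -1671*20 = -33420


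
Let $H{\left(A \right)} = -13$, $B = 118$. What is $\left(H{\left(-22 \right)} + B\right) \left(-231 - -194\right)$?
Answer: $-3885$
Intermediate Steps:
$\left(H{\left(-22 \right)} + B\right) \left(-231 - -194\right) = \left(-13 + 118\right) \left(-231 - -194\right) = 105 \left(-231 + 194\right) = 105 \left(-37\right) = -3885$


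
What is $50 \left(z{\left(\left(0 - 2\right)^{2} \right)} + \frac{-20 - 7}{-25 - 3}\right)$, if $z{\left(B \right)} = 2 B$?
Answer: $\frac{6275}{14} \approx 448.21$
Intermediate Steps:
$50 \left(z{\left(\left(0 - 2\right)^{2} \right)} + \frac{-20 - 7}{-25 - 3}\right) = 50 \left(2 \left(0 - 2\right)^{2} + \frac{-20 - 7}{-25 - 3}\right) = 50 \left(2 \left(-2\right)^{2} - \frac{27}{-28}\right) = 50 \left(2 \cdot 4 - - \frac{27}{28}\right) = 50 \left(8 + \frac{27}{28}\right) = 50 \cdot \frac{251}{28} = \frac{6275}{14}$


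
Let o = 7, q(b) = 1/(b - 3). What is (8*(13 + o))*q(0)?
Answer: -160/3 ≈ -53.333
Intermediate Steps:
q(b) = 1/(-3 + b)
(8*(13 + o))*q(0) = (8*(13 + 7))/(-3 + 0) = (8*20)/(-3) = 160*(-⅓) = -160/3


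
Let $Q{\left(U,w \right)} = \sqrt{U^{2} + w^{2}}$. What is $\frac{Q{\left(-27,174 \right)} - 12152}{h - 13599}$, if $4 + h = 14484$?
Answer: $- \frac{12152}{881} + \frac{3 \sqrt{3445}}{881} \approx -13.594$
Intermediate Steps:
$h = 14480$ ($h = -4 + 14484 = 14480$)
$\frac{Q{\left(-27,174 \right)} - 12152}{h - 13599} = \frac{\sqrt{\left(-27\right)^{2} + 174^{2}} - 12152}{14480 - 13599} = \frac{\sqrt{729 + 30276} - 12152}{881} = \left(\sqrt{31005} - 12152\right) \frac{1}{881} = \left(3 \sqrt{3445} - 12152\right) \frac{1}{881} = \left(-12152 + 3 \sqrt{3445}\right) \frac{1}{881} = - \frac{12152}{881} + \frac{3 \sqrt{3445}}{881}$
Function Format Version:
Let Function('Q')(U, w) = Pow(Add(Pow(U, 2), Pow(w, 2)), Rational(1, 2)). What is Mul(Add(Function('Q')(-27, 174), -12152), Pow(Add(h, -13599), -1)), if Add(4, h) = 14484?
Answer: Add(Rational(-12152, 881), Mul(Rational(3, 881), Pow(3445, Rational(1, 2)))) ≈ -13.594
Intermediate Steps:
h = 14480 (h = Add(-4, 14484) = 14480)
Mul(Add(Function('Q')(-27, 174), -12152), Pow(Add(h, -13599), -1)) = Mul(Add(Pow(Add(Pow(-27, 2), Pow(174, 2)), Rational(1, 2)), -12152), Pow(Add(14480, -13599), -1)) = Mul(Add(Pow(Add(729, 30276), Rational(1, 2)), -12152), Pow(881, -1)) = Mul(Add(Pow(31005, Rational(1, 2)), -12152), Rational(1, 881)) = Mul(Add(Mul(3, Pow(3445, Rational(1, 2))), -12152), Rational(1, 881)) = Mul(Add(-12152, Mul(3, Pow(3445, Rational(1, 2)))), Rational(1, 881)) = Add(Rational(-12152, 881), Mul(Rational(3, 881), Pow(3445, Rational(1, 2))))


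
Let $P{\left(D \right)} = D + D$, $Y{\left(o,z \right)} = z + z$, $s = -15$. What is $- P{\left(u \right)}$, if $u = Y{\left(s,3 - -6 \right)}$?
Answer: $-36$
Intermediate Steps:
$Y{\left(o,z \right)} = 2 z$
$u = 18$ ($u = 2 \left(3 - -6\right) = 2 \left(3 + 6\right) = 2 \cdot 9 = 18$)
$P{\left(D \right)} = 2 D$
$- P{\left(u \right)} = - 2 \cdot 18 = \left(-1\right) 36 = -36$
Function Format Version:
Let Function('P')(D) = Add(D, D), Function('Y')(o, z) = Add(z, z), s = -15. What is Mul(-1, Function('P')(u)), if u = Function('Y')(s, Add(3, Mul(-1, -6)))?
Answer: -36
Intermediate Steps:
Function('Y')(o, z) = Mul(2, z)
u = 18 (u = Mul(2, Add(3, Mul(-1, -6))) = Mul(2, Add(3, 6)) = Mul(2, 9) = 18)
Function('P')(D) = Mul(2, D)
Mul(-1, Function('P')(u)) = Mul(-1, Mul(2, 18)) = Mul(-1, 36) = -36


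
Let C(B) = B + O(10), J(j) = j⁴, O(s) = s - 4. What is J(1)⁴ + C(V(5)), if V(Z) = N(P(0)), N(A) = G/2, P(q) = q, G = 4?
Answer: 9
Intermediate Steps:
O(s) = -4 + s
N(A) = 2 (N(A) = 4/2 = 4*(½) = 2)
V(Z) = 2
C(B) = 6 + B (C(B) = B + (-4 + 10) = B + 6 = 6 + B)
J(1)⁴ + C(V(5)) = (1⁴)⁴ + (6 + 2) = 1⁴ + 8 = 1 + 8 = 9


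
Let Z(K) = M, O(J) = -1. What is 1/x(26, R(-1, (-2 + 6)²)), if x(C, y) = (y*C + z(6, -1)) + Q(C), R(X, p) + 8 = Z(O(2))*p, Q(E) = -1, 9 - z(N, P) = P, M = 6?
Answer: 1/2297 ≈ 0.00043535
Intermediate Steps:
z(N, P) = 9 - P
Z(K) = 6
R(X, p) = -8 + 6*p
x(C, y) = 9 + C*y (x(C, y) = (y*C + (9 - 1*(-1))) - 1 = (C*y + (9 + 1)) - 1 = (C*y + 10) - 1 = (10 + C*y) - 1 = 9 + C*y)
1/x(26, R(-1, (-2 + 6)²)) = 1/(9 + 26*(-8 + 6*(-2 + 6)²)) = 1/(9 + 26*(-8 + 6*4²)) = 1/(9 + 26*(-8 + 6*16)) = 1/(9 + 26*(-8 + 96)) = 1/(9 + 26*88) = 1/(9 + 2288) = 1/2297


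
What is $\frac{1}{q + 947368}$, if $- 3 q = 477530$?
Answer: $\frac{3}{2364574} \approx 1.2687 \cdot 10^{-6}$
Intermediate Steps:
$q = - \frac{477530}{3}$ ($q = \left(- \frac{1}{3}\right) 477530 = - \frac{477530}{3} \approx -1.5918 \cdot 10^{5}$)
$\frac{1}{q + 947368} = \frac{1}{- \frac{477530}{3} + 947368} = \frac{1}{\frac{2364574}{3}} = \frac{3}{2364574}$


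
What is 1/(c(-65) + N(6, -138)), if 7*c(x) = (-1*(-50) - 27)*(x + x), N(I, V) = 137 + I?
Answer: -7/1989 ≈ -0.0035194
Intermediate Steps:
c(x) = 46*x/7 (c(x) = ((-1*(-50) - 27)*(x + x))/7 = ((50 - 27)*(2*x))/7 = (23*(2*x))/7 = (46*x)/7 = 46*x/7)
1/(c(-65) + N(6, -138)) = 1/((46/7)*(-65) + (137 + 6)) = 1/(-2990/7 + 143) = 1/(-1989/7) = -7/1989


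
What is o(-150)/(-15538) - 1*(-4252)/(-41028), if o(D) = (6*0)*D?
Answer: -1063/10257 ≈ -0.10364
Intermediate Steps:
o(D) = 0 (o(D) = 0*D = 0)
o(-150)/(-15538) - 1*(-4252)/(-41028) = 0/(-15538) - 1*(-4252)/(-41028) = 0*(-1/15538) + 4252*(-1/41028) = 0 - 1063/10257 = -1063/10257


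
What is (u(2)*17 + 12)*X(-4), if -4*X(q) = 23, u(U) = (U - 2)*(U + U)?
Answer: -69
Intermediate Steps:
u(U) = 2*U*(-2 + U) (u(U) = (-2 + U)*(2*U) = 2*U*(-2 + U))
X(q) = -23/4 (X(q) = -¼*23 = -23/4)
(u(2)*17 + 12)*X(-4) = ((2*2*(-2 + 2))*17 + 12)*(-23/4) = ((2*2*0)*17 + 12)*(-23/4) = (0*17 + 12)*(-23/4) = (0 + 12)*(-23/4) = 12*(-23/4) = -69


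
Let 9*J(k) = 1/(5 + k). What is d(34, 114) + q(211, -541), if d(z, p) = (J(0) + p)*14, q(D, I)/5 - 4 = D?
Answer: 120209/45 ≈ 2671.3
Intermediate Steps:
q(D, I) = 20 + 5*D
J(k) = 1/(9*(5 + k))
d(z, p) = 14/45 + 14*p (d(z, p) = (1/(9*(5 + 0)) + p)*14 = ((1/9)/5 + p)*14 = ((1/9)*(1/5) + p)*14 = (1/45 + p)*14 = 14/45 + 14*p)
d(34, 114) + q(211, -541) = (14/45 + 14*114) + (20 + 5*211) = (14/45 + 1596) + (20 + 1055) = 71834/45 + 1075 = 120209/45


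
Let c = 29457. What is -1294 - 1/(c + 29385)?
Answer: -76141549/58842 ≈ -1294.0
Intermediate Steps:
-1294 - 1/(c + 29385) = -1294 - 1/(29457 + 29385) = -1294 - 1/58842 = -76141549/58842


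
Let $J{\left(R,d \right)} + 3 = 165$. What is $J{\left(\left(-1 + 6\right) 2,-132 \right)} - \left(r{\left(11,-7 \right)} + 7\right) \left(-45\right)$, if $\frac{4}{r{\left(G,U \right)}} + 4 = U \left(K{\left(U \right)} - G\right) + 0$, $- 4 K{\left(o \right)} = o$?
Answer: $\frac{12959}{27} \approx 479.96$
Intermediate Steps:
$K{\left(o \right)} = - \frac{o}{4}$
$J{\left(R,d \right)} = 162$ ($J{\left(R,d \right)} = -3 + 165 = 162$)
$r{\left(G,U \right)} = \frac{4}{-4 + U \left(- G - \frac{U}{4}\right)}$ ($r{\left(G,U \right)} = \frac{4}{-4 + \left(U \left(- \frac{U}{4} - G\right) + 0\right)} = \frac{4}{-4 + \left(U \left(- G - \frac{U}{4}\right) + 0\right)} = \frac{4}{-4 + U \left(- G - \frac{U}{4}\right)}$)
$J{\left(\left(-1 + 6\right) 2,-132 \right)} - \left(r{\left(11,-7 \right)} + 7\right) \left(-45\right) = 162 - \left(- \frac{16}{16 + \left(-7\right)^{2} + 4 \cdot 11 \left(-7\right)} + 7\right) \left(-45\right) = 162 - \left(- \frac{16}{16 + 49 - 308} + 7\right) \left(-45\right) = 162 - \left(- \frac{16}{-243} + 7\right) \left(-45\right) = 162 - \left(\left(-16\right) \left(- \frac{1}{243}\right) + 7\right) \left(-45\right) = 162 - \left(\frac{16}{243} + 7\right) \left(-45\right) = 162 - \frac{1717}{243} \left(-45\right) = 162 - - \frac{8585}{27} = 162 + \frac{8585}{27} = \frac{12959}{27}$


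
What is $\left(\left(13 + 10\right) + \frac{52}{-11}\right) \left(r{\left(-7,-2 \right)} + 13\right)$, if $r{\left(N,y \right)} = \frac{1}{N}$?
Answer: $\frac{18090}{77} \approx 234.94$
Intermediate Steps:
$\left(\left(13 + 10\right) + \frac{52}{-11}\right) \left(r{\left(-7,-2 \right)} + 13\right) = \left(\left(13 + 10\right) + \frac{52}{-11}\right) \left(\frac{1}{-7} + 13\right) = \left(23 + 52 \left(- \frac{1}{11}\right)\right) \left(- \frac{1}{7} + 13\right) = \left(23 - \frac{52}{11}\right) \frac{90}{7} = \frac{201}{11} \cdot \frac{90}{7} = \frac{18090}{77}$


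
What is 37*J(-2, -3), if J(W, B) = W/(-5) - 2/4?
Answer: -37/10 ≈ -3.7000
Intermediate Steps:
J(W, B) = -½ - W/5 (J(W, B) = W*(-⅕) - 2*¼ = -W/5 - ½ = -½ - W/5)
37*J(-2, -3) = 37*(-½ - ⅕*(-2)) = 37*(-½ + ⅖) = 37*(-⅒) = -37/10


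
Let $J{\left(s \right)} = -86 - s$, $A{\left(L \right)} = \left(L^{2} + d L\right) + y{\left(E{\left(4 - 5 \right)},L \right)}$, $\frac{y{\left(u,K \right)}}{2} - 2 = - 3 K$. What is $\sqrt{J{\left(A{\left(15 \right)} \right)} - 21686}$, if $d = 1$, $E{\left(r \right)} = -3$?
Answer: $i \sqrt{21926} \approx 148.07 i$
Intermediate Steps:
$y{\left(u,K \right)} = 4 - 6 K$ ($y{\left(u,K \right)} = 4 + 2 \left(- 3 K\right) = 4 - 6 K$)
$A{\left(L \right)} = 4 + L^{2} - 5 L$ ($A{\left(L \right)} = \left(L^{2} + 1 L\right) - \left(-4 + 6 L\right) = \left(L^{2} + L\right) - \left(-4 + 6 L\right) = \left(L + L^{2}\right) - \left(-4 + 6 L\right) = 4 + L^{2} - 5 L$)
$\sqrt{J{\left(A{\left(15 \right)} \right)} - 21686} = \sqrt{\left(-86 - \left(4 + 15^{2} - 75\right)\right) - 21686} = \sqrt{\left(-86 - \left(4 + 225 - 75\right)\right) - 21686} = \sqrt{\left(-86 - 154\right) - 21686} = \sqrt{-240 - 21686} = \sqrt{-21926} = i \sqrt{21926}$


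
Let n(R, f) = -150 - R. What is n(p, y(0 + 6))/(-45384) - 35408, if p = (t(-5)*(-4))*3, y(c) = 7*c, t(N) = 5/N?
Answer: -267826085/7564 ≈ -35408.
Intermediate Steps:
p = 12 (p = ((5/(-5))*(-4))*3 = ((5*(-⅕))*(-4))*3 = -1*(-4)*3 = 4*3 = 12)
n(p, y(0 + 6))/(-45384) - 35408 = (-150 - 1*12)/(-45384) - 35408 = (-150 - 12)*(-1/45384) - 35408 = -162*(-1/45384) - 35408 = 27/7564 - 35408 = -267826085/7564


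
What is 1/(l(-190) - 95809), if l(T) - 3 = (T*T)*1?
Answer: -1/59706 ≈ -1.6749e-5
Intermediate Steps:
l(T) = 3 + T² (l(T) = 3 + (T*T)*1 = 3 + T²*1 = 3 + T²)
1/(l(-190) - 95809) = 1/((3 + (-190)²) - 95809) = 1/((3 + 36100) - 95809) = 1/(36103 - 95809) = 1/(-59706) = -1/59706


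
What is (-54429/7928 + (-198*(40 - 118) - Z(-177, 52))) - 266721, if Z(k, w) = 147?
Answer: -1993343901/7928 ≈ -2.5143e+5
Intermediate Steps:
(-54429/7928 + (-198*(40 - 118) - Z(-177, 52))) - 266721 = (-54429/7928 + (-198*(40 - 118) - 1*147)) - 266721 = (-54429*1/7928 + (-198*(-78) - 147)) - 266721 = (-54429/7928 + (15444 - 147)) - 266721 = (-54429/7928 + 15297) - 266721 = 121220187/7928 - 266721 = -1993343901/7928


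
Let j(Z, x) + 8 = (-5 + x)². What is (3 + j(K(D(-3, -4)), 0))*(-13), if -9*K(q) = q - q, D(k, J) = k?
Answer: -260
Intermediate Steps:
K(q) = 0 (K(q) = -(q - q)/9 = -⅑*0 = 0)
j(Z, x) = -8 + (-5 + x)²
(3 + j(K(D(-3, -4)), 0))*(-13) = (3 + (-8 + (-5 + 0)²))*(-13) = (3 + (-8 + (-5)²))*(-13) = (3 + (-8 + 25))*(-13) = (3 + 17)*(-13) = 20*(-13) = -260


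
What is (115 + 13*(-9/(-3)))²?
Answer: 23716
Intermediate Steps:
(115 + 13*(-9/(-3)))² = (115 + 13*(-9*(-⅓)))² = (115 + 13*3)² = (115 + 39)² = 154² = 23716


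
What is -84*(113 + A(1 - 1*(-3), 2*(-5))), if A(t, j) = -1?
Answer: -9408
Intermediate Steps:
-84*(113 + A(1 - 1*(-3), 2*(-5))) = -84*(113 - 1) = -84*112 = -9408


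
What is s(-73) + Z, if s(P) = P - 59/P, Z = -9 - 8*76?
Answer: -50311/73 ≈ -689.19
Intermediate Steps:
Z = -617 (Z = -9 - 608 = -617)
s(-73) + Z = (-73 - 59/(-73)) - 617 = (-73 - 59*(-1/73)) - 617 = (-73 + 59/73) - 617 = -5270/73 - 617 = -50311/73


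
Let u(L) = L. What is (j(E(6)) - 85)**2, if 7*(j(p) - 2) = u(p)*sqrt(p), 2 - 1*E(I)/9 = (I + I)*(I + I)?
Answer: -2086999391/49 + 636444*I*sqrt(142)/7 ≈ -4.2592e+7 + 1.0834e+6*I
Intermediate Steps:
E(I) = 18 - 36*I**2 (E(I) = 18 - 9*(I + I)*(I + I) = 18 - 9*2*I*2*I = 18 - 36*I**2)
j(p) = 2 + p**(3/2)/7 (j(p) = 2 + (p*sqrt(p))/7 = 2 + p**(3/2)/7)
(j(E(6)) - 85)**2 = ((2 + (18 - 36*6**2)**(3/2)/7) - 85)**2 = ((2 + (18 - 36*36)**(3/2)/7) - 85)**2 = ((2 + (18 - 1296)**(3/2)/7) - 85)**2 = ((2 + (-1278)**(3/2)/7) - 85)**2 = ((2 + (-3834*I*sqrt(142))/7) - 85)**2 = ((2 - 3834*I*sqrt(142)/7) - 85)**2 = (-83 - 3834*I*sqrt(142)/7)**2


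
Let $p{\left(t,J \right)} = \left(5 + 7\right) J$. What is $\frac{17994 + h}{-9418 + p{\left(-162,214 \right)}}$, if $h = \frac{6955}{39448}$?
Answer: $- \frac{709834267}{270218800} \approx -2.6269$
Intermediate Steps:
$h = \frac{6955}{39448}$ ($h = 6955 \cdot \frac{1}{39448} = \frac{6955}{39448} \approx 0.17631$)
$p{\left(t,J \right)} = 12 J$
$\frac{17994 + h}{-9418 + p{\left(-162,214 \right)}} = \frac{17994 + \frac{6955}{39448}}{-9418 + 12 \cdot 214} = \frac{709834267}{39448 \left(-9418 + 2568\right)} = \frac{709834267}{39448 \left(-6850\right)} = \frac{709834267}{39448} \left(- \frac{1}{6850}\right) = - \frac{709834267}{270218800}$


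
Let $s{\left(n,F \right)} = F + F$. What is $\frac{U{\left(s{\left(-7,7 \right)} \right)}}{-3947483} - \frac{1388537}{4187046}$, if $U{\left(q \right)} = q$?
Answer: $- \frac{5481284821015}{16528292905218} \approx -0.33163$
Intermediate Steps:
$s{\left(n,F \right)} = 2 F$
$\frac{U{\left(s{\left(-7,7 \right)} \right)}}{-3947483} - \frac{1388537}{4187046} = \frac{2 \cdot 7}{-3947483} - \frac{1388537}{4187046} = 14 \left(- \frac{1}{3947483}\right) - \frac{1388537}{4187046} = - \frac{14}{3947483} - \frac{1388537}{4187046} = - \frac{5481284821015}{16528292905218}$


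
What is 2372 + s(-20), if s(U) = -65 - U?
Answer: 2327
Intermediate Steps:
2372 + s(-20) = 2372 + (-65 - 1*(-20)) = 2372 + (-65 + 20) = 2372 - 45 = 2327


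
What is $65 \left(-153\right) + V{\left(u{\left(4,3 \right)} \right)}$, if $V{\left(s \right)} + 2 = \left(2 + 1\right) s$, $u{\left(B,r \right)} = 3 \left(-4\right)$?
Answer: $-9983$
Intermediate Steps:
$u{\left(B,r \right)} = -12$
$V{\left(s \right)} = -2 + 3 s$ ($V{\left(s \right)} = -2 + \left(2 + 1\right) s = -2 + 3 s$)
$65 \left(-153\right) + V{\left(u{\left(4,3 \right)} \right)} = 65 \left(-153\right) + \left(-2 + 3 \left(-12\right)\right) = -9945 - 38 = -9983$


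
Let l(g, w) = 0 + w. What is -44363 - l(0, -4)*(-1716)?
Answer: -51227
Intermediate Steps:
l(g, w) = w
-44363 - l(0, -4)*(-1716) = -44363 - (-4)*(-1716) = -44363 - 1*6864 = -44363 - 6864 = -51227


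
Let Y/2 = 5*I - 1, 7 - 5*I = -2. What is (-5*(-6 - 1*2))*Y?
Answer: 640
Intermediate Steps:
I = 9/5 (I = 7/5 - 1/5*(-2) = 7/5 + 2/5 = 9/5 ≈ 1.8000)
Y = 16 (Y = 2*(5*(9/5) - 1) = 2*(9 - 1) = 2*8 = 16)
(-5*(-6 - 1*2))*Y = -5*(-6 - 1*2)*16 = -5*(-6 - 2)*16 = -5*(-8)*16 = 40*16 = 640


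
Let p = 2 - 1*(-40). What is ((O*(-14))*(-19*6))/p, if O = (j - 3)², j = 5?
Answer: 152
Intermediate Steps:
p = 42 (p = 2 + 40 = 42)
O = 4 (O = (5 - 3)² = 2² = 4)
((O*(-14))*(-19*6))/p = ((4*(-14))*(-19*6))/42 = -56*(-114)*(1/42) = 6384*(1/42) = 152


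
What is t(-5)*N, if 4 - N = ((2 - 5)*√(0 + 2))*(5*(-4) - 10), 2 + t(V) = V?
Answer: -28 + 630*√2 ≈ 862.95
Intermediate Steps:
t(V) = -2 + V
N = 4 - 90*√2 (N = 4 - (2 - 5)*√(0 + 2)*(5*(-4) - 10) = 4 - (-3*√2)*(-20 - 10) = 4 - (-3*√2)*(-30) = 4 - 90*√2 ≈ -123.28)
t(-5)*N = (-2 - 5)*(4 - 90*√2) = -7*(4 - 90*√2) = -28 + 630*√2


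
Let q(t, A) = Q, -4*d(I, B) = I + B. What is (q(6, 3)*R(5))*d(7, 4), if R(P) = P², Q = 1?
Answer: -275/4 ≈ -68.750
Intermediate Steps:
d(I, B) = -B/4 - I/4 (d(I, B) = -(I + B)/4 = -(B + I)/4 = -B/4 - I/4)
q(t, A) = 1
(q(6, 3)*R(5))*d(7, 4) = (1*5²)*(-¼*4 - ¼*7) = (1*25)*(-1 - 7/4) = 25*(-11/4) = -275/4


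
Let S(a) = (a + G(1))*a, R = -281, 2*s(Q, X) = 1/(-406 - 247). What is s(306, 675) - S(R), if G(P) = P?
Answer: -102756081/1306 ≈ -78680.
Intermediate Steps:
s(Q, X) = -1/1306 (s(Q, X) = 1/(2*(-406 - 247)) = (½)/(-653) = (½)*(-1/653) = -1/1306)
S(a) = a*(1 + a) (S(a) = (a + 1)*a = (1 + a)*a = a*(1 + a))
s(306, 675) - S(R) = -1/1306 - (-281)*(1 - 281) = -1/1306 - (-281)*(-280) = -1/1306 - 1*78680 = -1/1306 - 78680 = -102756081/1306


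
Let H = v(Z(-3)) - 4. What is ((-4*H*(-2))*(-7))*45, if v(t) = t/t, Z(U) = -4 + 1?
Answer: 7560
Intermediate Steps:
Z(U) = -3
v(t) = 1
H = -3 (H = 1 - 4 = -3)
((-4*H*(-2))*(-7))*45 = ((-4*(-3)*(-2))*(-7))*45 = ((12*(-2))*(-7))*45 = -24*(-7)*45 = 168*45 = 7560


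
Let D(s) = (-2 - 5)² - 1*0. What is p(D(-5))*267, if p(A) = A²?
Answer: 641067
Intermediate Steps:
D(s) = 49 (D(s) = (-7)² + 0 = 49 + 0 = 49)
p(D(-5))*267 = 49²*267 = 2401*267 = 641067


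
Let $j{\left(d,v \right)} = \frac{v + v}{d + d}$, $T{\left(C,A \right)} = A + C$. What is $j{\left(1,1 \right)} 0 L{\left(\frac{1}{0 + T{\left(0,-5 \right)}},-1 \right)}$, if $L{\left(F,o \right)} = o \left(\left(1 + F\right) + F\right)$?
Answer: $0$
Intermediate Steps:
$j{\left(d,v \right)} = \frac{v}{d}$ ($j{\left(d,v \right)} = \frac{2 v}{2 d} = 2 v \frac{1}{2 d} = \frac{v}{d}$)
$L{\left(F,o \right)} = o \left(1 + 2 F\right)$
$j{\left(1,1 \right)} 0 L{\left(\frac{1}{0 + T{\left(0,-5 \right)}},-1 \right)} = 1 \cdot 1^{-1} \cdot 0 \left(- (1 + \frac{2}{0 + \left(-5 + 0\right)})\right) = 1 \cdot 1 \cdot 0 \left(- (1 + \frac{2}{0 - 5})\right) = 1 \cdot 0 \left(- (1 + \frac{2}{-5})\right) = 0 \left(- (1 + 2 \left(- \frac{1}{5}\right))\right) = 0 \left(- (1 - \frac{2}{5})\right) = 0 \left(\left(-1\right) \frac{3}{5}\right) = 0 \left(- \frac{3}{5}\right) = 0$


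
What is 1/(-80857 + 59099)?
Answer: -1/21758 ≈ -4.5960e-5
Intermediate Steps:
1/(-80857 + 59099) = 1/(-21758) = -1/21758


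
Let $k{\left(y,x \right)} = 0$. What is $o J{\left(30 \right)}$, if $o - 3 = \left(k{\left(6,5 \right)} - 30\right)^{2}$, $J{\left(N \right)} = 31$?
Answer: $27993$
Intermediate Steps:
$o = 903$ ($o = 3 + \left(0 - 30\right)^{2} = 3 + \left(-30\right)^{2} = 3 + 900 = 903$)
$o J{\left(30 \right)} = 903 \cdot 31 = 27993$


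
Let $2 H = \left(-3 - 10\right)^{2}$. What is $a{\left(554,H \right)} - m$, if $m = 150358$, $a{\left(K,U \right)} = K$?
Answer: $-149804$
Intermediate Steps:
$H = \frac{169}{2}$ ($H = \frac{\left(-3 - 10\right)^{2}}{2} = \frac{\left(-13\right)^{2}}{2} = \frac{1}{2} \cdot 169 = \frac{169}{2} \approx 84.5$)
$a{\left(554,H \right)} - m = 554 - 150358 = -149804$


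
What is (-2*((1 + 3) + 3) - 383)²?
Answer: 157609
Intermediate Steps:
(-2*((1 + 3) + 3) - 383)² = (-2*(4 + 3) - 383)² = (-2*7 - 383)² = (-14 - 383)² = (-397)² = 157609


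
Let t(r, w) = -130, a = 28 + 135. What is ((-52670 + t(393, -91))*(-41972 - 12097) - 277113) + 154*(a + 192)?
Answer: 2854620757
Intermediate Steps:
a = 163
((-52670 + t(393, -91))*(-41972 - 12097) - 277113) + 154*(a + 192) = ((-52670 - 130)*(-41972 - 12097) - 277113) + 154*(163 + 192) = (-52800*(-54069) - 277113) + 154*355 = (2854843200 - 277113) + 54670 = 2854566087 + 54670 = 2854620757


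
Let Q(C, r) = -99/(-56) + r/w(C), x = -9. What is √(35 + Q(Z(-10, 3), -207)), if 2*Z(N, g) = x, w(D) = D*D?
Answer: √187306/84 ≈ 5.1522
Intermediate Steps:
w(D) = D²
Z(N, g) = -9/2 (Z(N, g) = (½)*(-9) = -9/2)
Q(C, r) = 99/56 + r/C² (Q(C, r) = -99/(-56) + r/(C²) = -99*(-1/56) + r/C² = 99/56 + r/C²)
√(35 + Q(Z(-10, 3), -207)) = √(35 + (99/56 - 207/(-9/2)²)) = √(35 + (99/56 - 207*4/81)) = √(35 + (99/56 - 92/9)) = √(35 - 4261/504) = √(13379/504) = √187306/84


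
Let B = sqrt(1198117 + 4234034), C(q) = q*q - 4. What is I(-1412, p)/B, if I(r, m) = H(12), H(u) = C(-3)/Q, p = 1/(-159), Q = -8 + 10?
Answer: 5*sqrt(5432151)/10864302 ≈ 0.0010726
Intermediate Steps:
C(q) = -4 + q**2 (C(q) = q**2 - 4 = -4 + q**2)
Q = 2
B = sqrt(5432151) ≈ 2330.7
p = -1/159 ≈ -0.0062893
H(u) = 5/2 (H(u) = (-4 + (-3)**2)/2 = (-4 + 9)*(1/2) = 5*(1/2) = 5/2)
I(r, m) = 5/2
I(-1412, p)/B = 5/(2*(sqrt(5432151))) = 5*(sqrt(5432151)/5432151)/2 = 5*sqrt(5432151)/10864302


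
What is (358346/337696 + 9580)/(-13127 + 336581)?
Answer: 539247671/18204853664 ≈ 0.029621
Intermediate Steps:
(358346/337696 + 9580)/(-13127 + 336581) = (358346*(1/337696) + 9580)/323454 = (179173/168848 + 9580)*(1/323454) = (1617743013/168848)*(1/323454) = 539247671/18204853664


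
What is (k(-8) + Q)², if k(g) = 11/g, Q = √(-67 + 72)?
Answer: 441/64 - 11*√5/4 ≈ 0.74144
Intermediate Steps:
Q = √5 ≈ 2.2361
(k(-8) + Q)² = (11/(-8) + √5)² = (11*(-⅛) + √5)² = (-11/8 + √5)²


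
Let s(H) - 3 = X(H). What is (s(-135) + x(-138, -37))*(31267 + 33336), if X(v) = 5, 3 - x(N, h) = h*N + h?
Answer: -326761974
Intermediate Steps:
x(N, h) = 3 - h - N*h (x(N, h) = 3 - (h*N + h) = 3 - (N*h + h) = 3 - (h + N*h) = 3 + (-h - N*h) = 3 - h - N*h)
s(H) = 8 (s(H) = 3 + 5 = 8)
(s(-135) + x(-138, -37))*(31267 + 33336) = (8 + (3 - 1*(-37) - 1*(-138)*(-37)))*(31267 + 33336) = (8 + (3 + 37 - 5106))*64603 = (8 - 5066)*64603 = -5058*64603 = -326761974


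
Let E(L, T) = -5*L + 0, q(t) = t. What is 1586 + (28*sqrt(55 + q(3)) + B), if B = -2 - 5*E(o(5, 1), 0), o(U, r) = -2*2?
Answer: 1484 + 28*sqrt(58) ≈ 1697.2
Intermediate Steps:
o(U, r) = -4
E(L, T) = -5*L
B = -102 (B = -2 - (-25)*(-4) = -2 - 5*20 = -2 - 100 = -102)
1586 + (28*sqrt(55 + q(3)) + B) = 1586 + (28*sqrt(55 + 3) - 102) = 1586 + (28*sqrt(58) - 102) = 1586 + (-102 + 28*sqrt(58)) = 1484 + 28*sqrt(58)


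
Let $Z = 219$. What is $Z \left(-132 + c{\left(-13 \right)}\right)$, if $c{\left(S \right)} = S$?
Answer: $-31755$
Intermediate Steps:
$Z \left(-132 + c{\left(-13 \right)}\right) = 219 \left(-132 - 13\right) = 219 \left(-145\right) = -31755$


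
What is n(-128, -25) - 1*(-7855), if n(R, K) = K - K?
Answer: 7855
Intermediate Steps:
n(R, K) = 0
n(-128, -25) - 1*(-7855) = 0 - 1*(-7855) = 0 + 7855 = 7855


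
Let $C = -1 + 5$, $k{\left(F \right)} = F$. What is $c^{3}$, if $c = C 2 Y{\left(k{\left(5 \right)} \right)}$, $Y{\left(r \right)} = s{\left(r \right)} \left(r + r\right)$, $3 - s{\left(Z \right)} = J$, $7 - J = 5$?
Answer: $512000$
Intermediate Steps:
$J = 2$ ($J = 7 - 5 = 2$)
$s{\left(Z \right)} = 1$ ($s{\left(Z \right)} = 3 - 2 = 1$)
$Y{\left(r \right)} = 2 r$ ($Y{\left(r \right)} = 1 \left(r + r\right) = 1 \cdot 2 r = 2 r$)
$C = 4$
$c = 80$ ($c = 4 \cdot 2 \cdot 2 \cdot 5 = 8 \cdot 10 = 80$)
$c^{3} = 80^{3} = 512000$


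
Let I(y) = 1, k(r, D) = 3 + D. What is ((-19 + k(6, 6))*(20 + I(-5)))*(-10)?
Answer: 2100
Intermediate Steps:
((-19 + k(6, 6))*(20 + I(-5)))*(-10) = ((-19 + (3 + 6))*(20 + 1))*(-10) = ((-19 + 9)*21)*(-10) = -10*21*(-10) = -210*(-10) = 2100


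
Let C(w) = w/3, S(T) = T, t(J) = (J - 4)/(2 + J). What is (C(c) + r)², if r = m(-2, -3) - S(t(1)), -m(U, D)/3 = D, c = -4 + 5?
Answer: 961/9 ≈ 106.78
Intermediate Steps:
c = 1
m(U, D) = -3*D
t(J) = (-4 + J)/(2 + J)
C(w) = w/3 (C(w) = w*(⅓) = w/3)
r = 10 (r = -3*(-3) - (-4 + 1)/(2 + 1) = 9 - (-3)/3 = 9 - 1*(-1) = 9 + 1 = 10)
(C(c) + r)² = ((⅓)*1 + 10)² = (⅓ + 10)² = (31/3)² = 961/9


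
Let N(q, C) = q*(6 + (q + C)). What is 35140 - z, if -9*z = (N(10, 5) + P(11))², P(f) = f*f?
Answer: 425821/9 ≈ 47313.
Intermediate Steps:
P(f) = f²
N(q, C) = q*(6 + C + q) (N(q, C) = q*(6 + (C + q)) = q*(6 + C + q))
z = -109561/9 (z = -(10*(6 + 5 + 10) + 11²)²/9 = -(10*21 + 121)²/9 = -(210 + 121)²/9 = -⅑*331² = -⅑*109561 = -109561/9 ≈ -12173.)
35140 - z = 35140 - 1*(-109561/9) = 35140 + 109561/9 = 425821/9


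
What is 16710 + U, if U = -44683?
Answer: -27973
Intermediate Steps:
16710 + U = 16710 - 44683 = -27973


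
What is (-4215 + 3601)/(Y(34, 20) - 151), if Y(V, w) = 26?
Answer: 614/125 ≈ 4.9120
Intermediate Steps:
(-4215 + 3601)/(Y(34, 20) - 151) = (-4215 + 3601)/(26 - 151) = -614/(-125) = -614*(-1/125) = 614/125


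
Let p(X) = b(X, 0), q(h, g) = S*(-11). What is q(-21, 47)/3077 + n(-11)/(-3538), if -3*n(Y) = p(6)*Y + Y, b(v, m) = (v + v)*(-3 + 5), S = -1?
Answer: -729421/32659278 ≈ -0.022334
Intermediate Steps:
b(v, m) = 4*v (b(v, m) = (2*v)*2 = 4*v)
q(h, g) = 11 (q(h, g) = -1*(-11) = 11)
p(X) = 4*X
n(Y) = -25*Y/3 (n(Y) = -((4*6)*Y + Y)/3 = -(24*Y + Y)/3 = -25*Y/3)
q(-21, 47)/3077 + n(-11)/(-3538) = 11/3077 - 25/3*(-11)/(-3538) = 11*(1/3077) + (275/3)*(-1/3538) = 11/3077 - 275/10614 = -729421/32659278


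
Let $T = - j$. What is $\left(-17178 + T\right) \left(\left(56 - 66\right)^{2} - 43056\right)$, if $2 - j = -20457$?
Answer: $1616734972$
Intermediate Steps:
$j = 20459$ ($j = 2 - -20457 = 2 + 20457 = 20459$)
$T = -20459$ ($T = \left(-1\right) 20459 = -20459$)
$\left(-17178 + T\right) \left(\left(56 - 66\right)^{2} - 43056\right) = \left(-17178 - 20459\right) \left(\left(56 - 66\right)^{2} - 43056\right) = - 37637 \left(\left(-10\right)^{2} - 43056\right) = - 37637 \left(100 - 43056\right) = \left(-37637\right) \left(-42956\right) = 1616734972$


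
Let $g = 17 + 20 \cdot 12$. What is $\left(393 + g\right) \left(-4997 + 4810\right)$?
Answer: $-121550$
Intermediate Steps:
$g = 257$ ($g = 17 + 240 = 257$)
$\left(393 + g\right) \left(-4997 + 4810\right) = \left(393 + 257\right) \left(-4997 + 4810\right) = 650 \left(-187\right) = -121550$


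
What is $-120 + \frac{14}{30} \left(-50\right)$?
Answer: $- \frac{430}{3} \approx -143.33$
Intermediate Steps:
$-120 + \frac{14}{30} \left(-50\right) = -120 + 14 \cdot \frac{1}{30} \left(-50\right) = -120 + \frac{7}{15} \left(-50\right) = -120 - \frac{70}{3} = - \frac{430}{3}$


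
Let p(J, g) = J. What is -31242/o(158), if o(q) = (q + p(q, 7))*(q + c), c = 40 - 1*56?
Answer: -15621/22436 ≈ -0.69625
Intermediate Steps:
c = -16 (c = 40 - 56 = -16)
o(q) = 2*q*(-16 + q) (o(q) = (q + q)*(q - 16) = (2*q)*(-16 + q) = 2*q*(-16 + q))
-31242/o(158) = -31242*1/(316*(-16 + 158)) = -31242/(2*158*142) = -31242/44872 = -31242*1/44872 = -15621/22436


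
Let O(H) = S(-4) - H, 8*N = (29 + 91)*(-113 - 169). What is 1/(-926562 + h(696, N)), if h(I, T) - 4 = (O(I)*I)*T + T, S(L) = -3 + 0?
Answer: 1/2056981132 ≈ 4.8615e-10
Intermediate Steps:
S(L) = -3
N = -4230 (N = ((29 + 91)*(-113 - 169))/8 = (120*(-282))/8 = (⅛)*(-33840) = -4230)
O(H) = -3 - H
h(I, T) = 4 + T + I*T*(-3 - I) (h(I, T) = 4 + (((-3 - I)*I)*T + T) = 4 + ((I*(-3 - I))*T + T) = 4 + (I*T*(-3 - I) + T) = 4 + (T + I*T*(-3 - I)) = 4 + T + I*T*(-3 - I))
1/(-926562 + h(696, N)) = 1/(-926562 + (4 - 4230 - 1*696*(-4230)*(3 + 696))) = 1/(-926562 + (4 - 4230 - 1*696*(-4230)*699)) = 1/(-926562 + (4 - 4230 + 2057911920)) = 1/(-926562 + 2057907694) = 1/2056981132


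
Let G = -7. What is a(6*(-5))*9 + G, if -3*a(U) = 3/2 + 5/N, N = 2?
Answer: -19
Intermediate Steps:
a(U) = -4/3 (a(U) = -(3/2 + 5/2)/3 = -1/3*4 = -4/3)
a(6*(-5))*9 + G = -4/3*9 - 7 = -12 - 7 = -19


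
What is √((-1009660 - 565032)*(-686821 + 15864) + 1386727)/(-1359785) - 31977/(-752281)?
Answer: 31977/752281 - √1056552006971/1359785 ≈ -0.71341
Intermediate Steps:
√((-1009660 - 565032)*(-686821 + 15864) + 1386727)/(-1359785) - 31977/(-752281) = √(-1574692*(-670957) + 1386727)*(-1/1359785) - 31977*(-1/752281) = √(1056550620244 + 1386727)*(-1/1359785) + 31977/752281 = √1056552006971*(-1/1359785) + 31977/752281 = -√1056552006971/1359785 + 31977/752281 = 31977/752281 - √1056552006971/1359785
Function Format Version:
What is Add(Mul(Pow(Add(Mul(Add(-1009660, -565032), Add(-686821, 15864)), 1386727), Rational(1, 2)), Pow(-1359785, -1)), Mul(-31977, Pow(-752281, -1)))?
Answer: Add(Rational(31977, 752281), Mul(Rational(-1, 1359785), Pow(1056552006971, Rational(1, 2)))) ≈ -0.71341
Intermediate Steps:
Add(Mul(Pow(Add(Mul(Add(-1009660, -565032), Add(-686821, 15864)), 1386727), Rational(1, 2)), Pow(-1359785, -1)), Mul(-31977, Pow(-752281, -1))) = Add(Mul(Pow(Add(Mul(-1574692, -670957), 1386727), Rational(1, 2)), Rational(-1, 1359785)), Mul(-31977, Rational(-1, 752281))) = Add(Mul(Pow(Add(1056550620244, 1386727), Rational(1, 2)), Rational(-1, 1359785)), Rational(31977, 752281)) = Add(Mul(Pow(1056552006971, Rational(1, 2)), Rational(-1, 1359785)), Rational(31977, 752281)) = Add(Mul(Rational(-1, 1359785), Pow(1056552006971, Rational(1, 2))), Rational(31977, 752281)) = Add(Rational(31977, 752281), Mul(Rational(-1, 1359785), Pow(1056552006971, Rational(1, 2))))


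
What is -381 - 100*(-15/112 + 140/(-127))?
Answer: -915211/3556 ≈ -257.37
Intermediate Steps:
-381 - 100*(-15/112 + 140/(-127)) = -381 - 100*(-15*1/112 + 140*(-1/127)) = -381 - 100*(-15/112 - 140/127) = -381 - 100*(-17585/14224) = -381 + 439625/3556 = -915211/3556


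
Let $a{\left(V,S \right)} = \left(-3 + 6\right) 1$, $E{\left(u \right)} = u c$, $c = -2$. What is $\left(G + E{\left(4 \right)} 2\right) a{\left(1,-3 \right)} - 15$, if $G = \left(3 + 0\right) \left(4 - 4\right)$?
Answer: $-63$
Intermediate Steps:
$G = 0$ ($G = 3 \cdot 0 = 0$)
$E{\left(u \right)} = - 2 u$ ($E{\left(u \right)} = u \left(-2\right) = - 2 u$)
$a{\left(V,S \right)} = 3$ ($a{\left(V,S \right)} = 3 \cdot 1 = 3$)
$\left(G + E{\left(4 \right)} 2\right) a{\left(1,-3 \right)} - 15 = \left(0 + \left(-2\right) 4 \cdot 2\right) 3 - 15 = \left(0 - 16\right) 3 - 15 = \left(-16\right) 3 - 15 = -48 - 15 = -63$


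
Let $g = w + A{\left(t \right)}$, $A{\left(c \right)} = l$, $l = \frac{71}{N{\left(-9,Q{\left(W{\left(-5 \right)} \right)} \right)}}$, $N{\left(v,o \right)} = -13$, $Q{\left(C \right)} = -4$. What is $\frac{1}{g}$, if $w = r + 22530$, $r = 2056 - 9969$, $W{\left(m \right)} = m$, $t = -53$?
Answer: $\frac{13}{189950} \approx 6.8439 \cdot 10^{-5}$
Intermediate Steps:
$r = -7913$ ($r = 2056 - 9969 = -7913$)
$l = - \frac{71}{13}$ ($l = \frac{71}{-13} = 71 \left(- \frac{1}{13}\right) = - \frac{71}{13} \approx -5.4615$)
$A{\left(c \right)} = - \frac{71}{13}$
$w = 14617$ ($w = -7913 + 22530 = 14617$)
$g = \frac{189950}{13}$ ($g = 14617 - \frac{71}{13} = \frac{189950}{13} \approx 14612.0$)
$\frac{1}{g} = \frac{1}{\frac{189950}{13}} = \frac{13}{189950}$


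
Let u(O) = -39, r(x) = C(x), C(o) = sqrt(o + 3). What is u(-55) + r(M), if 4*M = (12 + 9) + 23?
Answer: -39 + sqrt(14) ≈ -35.258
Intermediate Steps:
M = 11 (M = ((12 + 9) + 23)/4 = (21 + 23)/4 = (1/4)*44 = 11)
C(o) = sqrt(3 + o)
r(x) = sqrt(3 + x)
u(-55) + r(M) = -39 + sqrt(3 + 11) = -39 + sqrt(14)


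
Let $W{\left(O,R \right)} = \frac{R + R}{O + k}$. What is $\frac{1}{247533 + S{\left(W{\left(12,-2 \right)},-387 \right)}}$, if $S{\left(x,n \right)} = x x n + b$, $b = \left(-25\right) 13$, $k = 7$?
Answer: $\frac{361}{89235896} \approx 4.0455 \cdot 10^{-6}$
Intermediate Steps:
$b = -325$
$W{\left(O,R \right)} = \frac{2 R}{7 + O}$ ($W{\left(O,R \right)} = \frac{R + R}{O + 7} = \frac{2 R}{7 + O}$)
$S{\left(x,n \right)} = -325 + n x^{2}$ ($S{\left(x,n \right)} = x x n - 325 = x^{2} n - 325 = n x^{2} - 325 = -325 + n x^{2}$)
$\frac{1}{247533 + S{\left(W{\left(12,-2 \right)},-387 \right)}} = \frac{1}{247533 - \left(325 + 387 \left(2 \left(-2\right) \frac{1}{7 + 12}\right)^{2}\right)} = \frac{1}{247533 - \left(325 + 387 \left(2 \left(-2\right) \frac{1}{19}\right)^{2}\right)} = \frac{1}{247533 - \left(325 + 387 \left(- \frac{4}{19}\right)^{2}\right)} = \frac{1}{247533 - \frac{123517}{361}} = \frac{1}{\frac{89235896}{361}} = \frac{361}{89235896}$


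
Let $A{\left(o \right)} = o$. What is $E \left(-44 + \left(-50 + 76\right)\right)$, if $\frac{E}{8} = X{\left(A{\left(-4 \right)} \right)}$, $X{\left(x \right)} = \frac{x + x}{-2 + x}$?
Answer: $-192$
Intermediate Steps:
$X{\left(x \right)} = \frac{2 x}{-2 + x}$
$E = \frac{32}{3}$ ($E = 8 \cdot 2 \left(-4\right) \frac{1}{-2 - 4} = 8 \cdot 2 \left(-4\right) \frac{1}{-6} = 8 \cdot 2 \left(-4\right) \left(- \frac{1}{6}\right) = 8 \cdot \frac{4}{3} = \frac{32}{3} \approx 10.667$)
$E \left(-44 + \left(-50 + 76\right)\right) = \frac{32 \left(-44 + \left(-50 + 76\right)\right)}{3} = \frac{32 \left(-44 + 26\right)}{3} = \frac{32}{3} \left(-18\right) = -192$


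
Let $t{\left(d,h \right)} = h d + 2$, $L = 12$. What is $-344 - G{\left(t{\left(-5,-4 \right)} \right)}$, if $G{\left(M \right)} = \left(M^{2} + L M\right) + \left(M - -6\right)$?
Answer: $-1120$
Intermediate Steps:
$t{\left(d,h \right)} = 2 + d h$ ($t{\left(d,h \right)} = d h + 2 = 2 + d h$)
$G{\left(M \right)} = 6 + M^{2} + 13 M$ ($G{\left(M \right)} = \left(M^{2} + 12 M\right) + \left(M - -6\right) = \left(M^{2} + 12 M\right) + \left(M + 6\right) = \left(M^{2} + 12 M\right) + \left(6 + M\right) = 6 + M^{2} + 13 M$)
$-344 - G{\left(t{\left(-5,-4 \right)} \right)} = -344 - \left(6 + \left(2 - -20\right)^{2} + 13 \left(2 - -20\right)\right) = -344 - \left(6 + \left(2 + 20\right)^{2} + 13 \left(2 + 20\right)\right) = -344 - \left(6 + 22^{2} + 13 \cdot 22\right) = -344 - \left(6 + 484 + 286\right) = -344 - 776 = -1120$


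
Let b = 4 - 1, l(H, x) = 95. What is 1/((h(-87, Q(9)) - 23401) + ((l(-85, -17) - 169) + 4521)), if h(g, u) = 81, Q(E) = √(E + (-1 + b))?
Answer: -1/18873 ≈ -5.2986e-5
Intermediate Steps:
b = 3
Q(E) = √(2 + E) (Q(E) = √(E + (-1 + 3)) = √(E + 2) = √(2 + E))
1/((h(-87, Q(9)) - 23401) + ((l(-85, -17) - 169) + 4521)) = 1/((81 - 23401) + ((95 - 169) + 4521)) = 1/(-23320 + (-74 + 4521)) = 1/(-23320 + 4447) = 1/(-18873) = -1/18873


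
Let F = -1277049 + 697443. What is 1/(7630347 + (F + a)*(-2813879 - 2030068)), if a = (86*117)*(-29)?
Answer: 1/4221042421935 ≈ 2.3691e-13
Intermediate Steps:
a = -291798 (a = 10062*(-29) = -291798)
F = -579606
1/(7630347 + (F + a)*(-2813879 - 2030068)) = 1/(7630347 + (-579606 - 291798)*(-2813879 - 2030068)) = 1/(7630347 - 871404*(-4843947)) = 1/(7630347 + 4221034791588) = 1/4221042421935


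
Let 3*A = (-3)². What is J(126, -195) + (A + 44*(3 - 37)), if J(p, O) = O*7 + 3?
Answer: -2855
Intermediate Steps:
A = 3 (A = (⅓)*(-3)² = (⅓)*9 = 3)
J(p, O) = 3 + 7*O (J(p, O) = 7*O + 3 = 3 + 7*O)
J(126, -195) + (A + 44*(3 - 37)) = (3 + 7*(-195)) + (3 + 44*(3 - 37)) = (3 - 1365) + (3 + 44*(-34)) = -1362 + (3 - 1496) = -1362 - 1493 = -2855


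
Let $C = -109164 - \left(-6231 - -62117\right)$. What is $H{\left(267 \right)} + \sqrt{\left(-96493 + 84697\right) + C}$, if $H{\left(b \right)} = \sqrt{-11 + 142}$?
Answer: $\sqrt{131} + i \sqrt{176846} \approx 11.446 + 420.53 i$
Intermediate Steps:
$H{\left(b \right)} = \sqrt{131}$
$C = -165050$ ($C = -109164 - \left(-6231 + 62117\right) = -109164 - 55886 = -165050$)
$H{\left(267 \right)} + \sqrt{\left(-96493 + 84697\right) + C} = \sqrt{131} + \sqrt{\left(-96493 + 84697\right) - 165050} = \sqrt{131} + \sqrt{-11796 - 165050} = \sqrt{131} + \sqrt{-176846} = \sqrt{131} + i \sqrt{176846}$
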